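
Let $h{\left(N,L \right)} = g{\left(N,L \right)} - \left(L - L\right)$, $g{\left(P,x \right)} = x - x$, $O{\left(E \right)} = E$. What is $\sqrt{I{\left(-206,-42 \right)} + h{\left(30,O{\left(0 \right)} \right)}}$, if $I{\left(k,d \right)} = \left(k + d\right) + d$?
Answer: $i \sqrt{290} \approx 17.029 i$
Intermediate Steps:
$g{\left(P,x \right)} = 0$
$I{\left(k,d \right)} = k + 2 d$ ($I{\left(k,d \right)} = \left(d + k\right) + d = k + 2 d$)
$h{\left(N,L \right)} = 0$ ($h{\left(N,L \right)} = 0 - \left(L - L\right) = 0 - 0 = 0 + 0 = 0$)
$\sqrt{I{\left(-206,-42 \right)} + h{\left(30,O{\left(0 \right)} \right)}} = \sqrt{\left(-206 + 2 \left(-42\right)\right) + 0} = \sqrt{\left(-206 - 84\right) + 0} = \sqrt{-290 + 0} = \sqrt{-290} = i \sqrt{290}$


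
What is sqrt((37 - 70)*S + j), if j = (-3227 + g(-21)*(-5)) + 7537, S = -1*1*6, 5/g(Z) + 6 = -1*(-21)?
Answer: sqrt(40557)/3 ≈ 67.129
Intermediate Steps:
g(Z) = 1/3 (g(Z) = 5/(-6 - 1*(-21)) = 5/(-6 + 21) = 5/15 = 5*(1/15) = 1/3)
S = -6 (S = -1*6 = -6)
j = 12925/3 (j = (-3227 + (1/3)*(-5)) + 7537 = (-3227 - 5/3) + 7537 = -9686/3 + 7537 = 12925/3 ≈ 4308.3)
sqrt((37 - 70)*S + j) = sqrt((37 - 70)*(-6) + 12925/3) = sqrt(-33*(-6) + 12925/3) = sqrt(198 + 12925/3) = sqrt(13519/3) = sqrt(40557)/3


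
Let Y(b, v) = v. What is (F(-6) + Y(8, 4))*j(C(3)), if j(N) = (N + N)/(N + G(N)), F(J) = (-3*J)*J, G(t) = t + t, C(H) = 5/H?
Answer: -208/3 ≈ -69.333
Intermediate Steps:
G(t) = 2*t
F(J) = -3*J²
j(N) = ⅔ (j(N) = (N + N)/(N + 2*N) = (2*N)/((3*N)) = (2*N)*(1/(3*N)) = ⅔)
(F(-6) + Y(8, 4))*j(C(3)) = (-3*(-6)² + 4)*(⅔) = (-3*36 + 4)*(⅔) = (-108 + 4)*(⅔) = -104*⅔ = -208/3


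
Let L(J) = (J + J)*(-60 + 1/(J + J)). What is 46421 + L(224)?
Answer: 19542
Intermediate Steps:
L(J) = 2*J*(-60 + 1/(2*J)) (L(J) = (2*J)*(-60 + 1/(2*J)) = 2*J*(-60 + 1/(2*J)))
46421 + L(224) = 46421 + (1 - 120*224) = 46421 + (1 - 26880) = 46421 - 26879 = 19542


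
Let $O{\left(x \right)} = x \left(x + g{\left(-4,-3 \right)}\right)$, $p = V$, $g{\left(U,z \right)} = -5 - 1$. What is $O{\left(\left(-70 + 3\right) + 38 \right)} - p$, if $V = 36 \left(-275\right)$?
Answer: $10915$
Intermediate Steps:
$g{\left(U,z \right)} = -6$ ($g{\left(U,z \right)} = -5 - 1 = -6$)
$V = -9900$
$p = -9900$
$O{\left(x \right)} = x \left(-6 + x\right)$ ($O{\left(x \right)} = x \left(x - 6\right) = x \left(-6 + x\right)$)
$O{\left(\left(-70 + 3\right) + 38 \right)} - p = \left(\left(-70 + 3\right) + 38\right) \left(-6 + \left(\left(-70 + 3\right) + 38\right)\right) - -9900 = \left(-67 + 38\right) \left(-6 + \left(-67 + 38\right)\right) + 9900 = - 29 \left(-6 - 29\right) + 9900 = \left(-29\right) \left(-35\right) + 9900 = 1015 + 9900 = 10915$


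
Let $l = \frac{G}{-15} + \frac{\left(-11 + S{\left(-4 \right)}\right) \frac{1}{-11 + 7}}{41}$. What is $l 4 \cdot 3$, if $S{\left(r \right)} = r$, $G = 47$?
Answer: $- \frac{7483}{205} \approx -36.502$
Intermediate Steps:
$l = - \frac{7483}{2460}$ ($l = \frac{47}{-15} + \frac{\left(-11 - 4\right) \frac{1}{-11 + 7}}{41} = 47 \left(- \frac{1}{15}\right) + - \frac{15}{-4} \cdot \frac{1}{41} = - \frac{47}{15} + \left(-15\right) \left(- \frac{1}{4}\right) \frac{1}{41} = - \frac{47}{15} + \frac{15}{4} \cdot \frac{1}{41} = - \frac{47}{15} + \frac{15}{164} = - \frac{7483}{2460} \approx -3.0419$)
$l 4 \cdot 3 = - \frac{7483 \cdot 4 \cdot 3}{2460} = \left(- \frac{7483}{2460}\right) 12 = - \frac{7483}{205}$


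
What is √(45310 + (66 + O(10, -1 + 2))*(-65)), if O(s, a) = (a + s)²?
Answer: √33155 ≈ 182.09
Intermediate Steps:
√(45310 + (66 + O(10, -1 + 2))*(-65)) = √(45310 + (66 + ((-1 + 2) + 10)²)*(-65)) = √(45310 + (66 + (1 + 10)²)*(-65)) = √(45310 + (66 + 11²)*(-65)) = √(45310 + (66 + 121)*(-65)) = √(45310 + 187*(-65)) = √(45310 - 12155) = √33155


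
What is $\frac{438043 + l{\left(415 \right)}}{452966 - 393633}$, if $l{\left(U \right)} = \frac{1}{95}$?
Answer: $\frac{41614086}{5636635} \approx 7.3828$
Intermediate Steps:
$l{\left(U \right)} = \frac{1}{95}$
$\frac{438043 + l{\left(415 \right)}}{452966 - 393633} = \frac{438043 + \frac{1}{95}}{452966 - 393633} = \frac{41614086}{95 \cdot 59333} = \frac{41614086}{95} \cdot \frac{1}{59333} = \frac{41614086}{5636635}$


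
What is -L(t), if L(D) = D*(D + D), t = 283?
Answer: -160178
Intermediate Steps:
L(D) = 2*D² (L(D) = D*(2*D) = 2*D²)
-L(t) = -2*283² = -2*80089 = -1*160178 = -160178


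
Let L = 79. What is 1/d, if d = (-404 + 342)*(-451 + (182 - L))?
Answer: 1/21576 ≈ 4.6348e-5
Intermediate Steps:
d = 21576 (d = (-404 + 342)*(-451 + (182 - 1*79)) = -62*(-451 + (182 - 79)) = -62*(-451 + 103) = -62*(-348) = 21576)
1/d = 1/21576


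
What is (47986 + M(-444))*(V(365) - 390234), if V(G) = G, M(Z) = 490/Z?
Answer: -112246941439/6 ≈ -1.8708e+10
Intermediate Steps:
(47986 + M(-444))*(V(365) - 390234) = (47986 + 490/(-444))*(365 - 390234) = (47986 + 490*(-1/444))*(-389869) = (47986 - 245/222)*(-389869) = (10652647/222)*(-389869) = -112246941439/6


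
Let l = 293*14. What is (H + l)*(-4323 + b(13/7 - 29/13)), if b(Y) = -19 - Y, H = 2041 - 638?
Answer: -2174959440/91 ≈ -2.3901e+7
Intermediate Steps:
H = 1403
l = 4102
(H + l)*(-4323 + b(13/7 - 29/13)) = (1403 + 4102)*(-4323 + (-19 - (13/7 - 29/13))) = 5505*(-4323 + (-19 - (13*(⅐) - 29*1/13))) = 5505*(-4323 + (-19 - (13/7 - 29/13))) = 5505*(-4323 + (-19 - 1*(-34/91))) = 5505*(-4323 + (-19 + 34/91)) = 5505*(-4323 - 1695/91) = 5505*(-395088/91) = -2174959440/91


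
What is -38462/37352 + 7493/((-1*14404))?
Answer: -26058912/16813069 ≈ -1.5499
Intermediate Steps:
-38462/37352 + 7493/((-1*14404)) = -38462*1/37352 + 7493/(-14404) = -19231/18676 + 7493*(-1/14404) = -19231/18676 - 7493/14404 = -26058912/16813069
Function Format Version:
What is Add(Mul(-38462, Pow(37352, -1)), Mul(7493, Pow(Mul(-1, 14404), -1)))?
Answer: Rational(-26058912, 16813069) ≈ -1.5499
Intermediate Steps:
Add(Mul(-38462, Pow(37352, -1)), Mul(7493, Pow(Mul(-1, 14404), -1))) = Add(Mul(-38462, Rational(1, 37352)), Mul(7493, Pow(-14404, -1))) = Add(Rational(-19231, 18676), Mul(7493, Rational(-1, 14404))) = Add(Rational(-19231, 18676), Rational(-7493, 14404)) = Rational(-26058912, 16813069)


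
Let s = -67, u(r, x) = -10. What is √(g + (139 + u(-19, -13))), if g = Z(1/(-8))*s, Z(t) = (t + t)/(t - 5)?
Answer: √211355/41 ≈ 11.213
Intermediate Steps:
Z(t) = 2*t/(-5 + t) (Z(t) = (2*t)/(-5 + t) = 2*t/(-5 + t))
g = -134/41 (g = (2/(-8*(-5 + 1/(-8))))*(-67) = (2*(-⅛)/(-5 - ⅛))*(-67) = (2*(-⅛)/(-41/8))*(-67) = (2*(-⅛)*(-8/41))*(-67) = (2/41)*(-67) = -134/41 ≈ -3.2683)
√(g + (139 + u(-19, -13))) = √(-134/41 + (139 - 10)) = √(-134/41 + 129) = √(5155/41) = √211355/41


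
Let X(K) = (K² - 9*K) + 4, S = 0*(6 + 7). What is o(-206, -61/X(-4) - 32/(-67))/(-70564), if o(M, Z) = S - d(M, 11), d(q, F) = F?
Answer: 11/70564 ≈ 0.00015589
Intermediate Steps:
S = 0 (S = 0*13 = 0)
X(K) = 4 + K² - 9*K
o(M, Z) = -11 (o(M, Z) = 0 - 1*11 = 0 - 11 = -11)
o(-206, -61/X(-4) - 32/(-67))/(-70564) = -11/(-70564) = -11*(-1/70564) = 11/70564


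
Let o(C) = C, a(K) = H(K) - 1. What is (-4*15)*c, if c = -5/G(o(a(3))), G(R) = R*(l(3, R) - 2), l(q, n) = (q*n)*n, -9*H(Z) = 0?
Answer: -300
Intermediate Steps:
H(Z) = 0 (H(Z) = -⅑*0 = 0)
l(q, n) = q*n² (l(q, n) = (n*q)*n = q*n²)
a(K) = -1 (a(K) = 0 - 1 = -1)
G(R) = R*(-2 + 3*R²) (G(R) = R*(3*R² - 2) = R*(-2 + 3*R²))
c = 5 (c = -5*(-1/(-2 + 3*(-1)²)) = -5*(-1/(-2 + 3*1)) = -5*(-1/(-2 + 3)) = -5/((-1*1)) = -5/(-1) = -5*(-1) = 5)
(-4*15)*c = -4*15*5 = -60*5 = -300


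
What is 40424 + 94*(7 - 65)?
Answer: 34972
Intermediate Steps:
40424 + 94*(7 - 65) = 40424 + 94*(-58) = 40424 - 5452 = 34972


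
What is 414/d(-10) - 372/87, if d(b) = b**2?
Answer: -197/1450 ≈ -0.13586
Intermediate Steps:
414/d(-10) - 372/87 = 414/((-10)**2) - 372/87 = 414/100 - 372*1/87 = 414*(1/100) - 124/29 = 207/50 - 124/29 = -197/1450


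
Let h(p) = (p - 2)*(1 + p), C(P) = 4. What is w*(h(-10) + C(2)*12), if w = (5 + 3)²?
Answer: 9984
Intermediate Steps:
w = 64 (w = 8² = 64)
h(p) = (1 + p)*(-2 + p) (h(p) = (-2 + p)*(1 + p) = (1 + p)*(-2 + p))
w*(h(-10) + C(2)*12) = 64*((-2 + (-10)² - 1*(-10)) + 4*12) = 64*((-2 + 100 + 10) + 48) = 64*(108 + 48) = 64*156 = 9984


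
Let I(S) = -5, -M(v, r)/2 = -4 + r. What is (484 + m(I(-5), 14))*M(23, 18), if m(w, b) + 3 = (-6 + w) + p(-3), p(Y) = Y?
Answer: -13076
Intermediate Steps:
M(v, r) = 8 - 2*r (M(v, r) = -2*(-4 + r) = 8 - 2*r)
m(w, b) = -12 + w (m(w, b) = -3 + ((-6 + w) - 3) = -3 + (-9 + w) = -12 + w)
(484 + m(I(-5), 14))*M(23, 18) = (484 + (-12 - 5))*(8 - 2*18) = (484 - 17)*(8 - 36) = 467*(-28) = -13076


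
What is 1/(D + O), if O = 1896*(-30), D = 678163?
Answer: 1/621283 ≈ 1.6096e-6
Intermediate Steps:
O = -56880
1/(D + O) = 1/(678163 - 56880) = 1/621283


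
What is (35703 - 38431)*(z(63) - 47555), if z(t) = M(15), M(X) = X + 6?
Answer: 129672752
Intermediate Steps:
M(X) = 6 + X
z(t) = 21 (z(t) = 6 + 15 = 21)
(35703 - 38431)*(z(63) - 47555) = (35703 - 38431)*(21 - 47555) = -2728*(-47534) = 129672752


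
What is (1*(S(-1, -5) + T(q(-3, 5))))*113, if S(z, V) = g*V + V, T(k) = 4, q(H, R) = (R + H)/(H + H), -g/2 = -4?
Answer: -4633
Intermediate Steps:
g = 8 (g = -2*(-4) = 8)
q(H, R) = (H + R)/(2*H) (q(H, R) = (H + R)/((2*H)) = (H + R)*(1/(2*H)) = (H + R)/(2*H))
S(z, V) = 9*V (S(z, V) = 8*V + V = 9*V)
(1*(S(-1, -5) + T(q(-3, 5))))*113 = (1*(9*(-5) + 4))*113 = (1*(-45 + 4))*113 = (1*(-41))*113 = -41*113 = -4633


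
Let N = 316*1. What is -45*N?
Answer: -14220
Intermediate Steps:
N = 316
-45*N = -45*316 = -14220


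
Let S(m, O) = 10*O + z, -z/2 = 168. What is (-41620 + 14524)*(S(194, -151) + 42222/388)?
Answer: 4565852124/97 ≈ 4.7071e+7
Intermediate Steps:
z = -336 (z = -2*168 = -336)
S(m, O) = -336 + 10*O (S(m, O) = 10*O - 336 = -336 + 10*O)
(-41620 + 14524)*(S(194, -151) + 42222/388) = (-41620 + 14524)*((-336 + 10*(-151)) + 42222/388) = -27096*((-336 - 1510) + 42222*(1/388)) = -27096*(-1846 + 21111/194) = -27096*(-337013/194) = 4565852124/97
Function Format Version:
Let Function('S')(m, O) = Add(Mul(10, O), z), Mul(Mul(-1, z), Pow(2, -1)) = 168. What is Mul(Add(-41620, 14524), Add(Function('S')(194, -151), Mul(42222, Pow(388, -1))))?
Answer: Rational(4565852124, 97) ≈ 4.7071e+7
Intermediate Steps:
z = -336 (z = Mul(-2, 168) = -336)
Function('S')(m, O) = Add(-336, Mul(10, O)) (Function('S')(m, O) = Add(Mul(10, O), -336) = Add(-336, Mul(10, O)))
Mul(Add(-41620, 14524), Add(Function('S')(194, -151), Mul(42222, Pow(388, -1)))) = Mul(Add(-41620, 14524), Add(Add(-336, Mul(10, -151)), Mul(42222, Pow(388, -1)))) = Mul(-27096, Add(Add(-336, -1510), Mul(42222, Rational(1, 388)))) = Mul(-27096, Add(-1846, Rational(21111, 194))) = Mul(-27096, Rational(-337013, 194)) = Rational(4565852124, 97)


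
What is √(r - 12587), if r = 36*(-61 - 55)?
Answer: I*√16763 ≈ 129.47*I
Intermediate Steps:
r = -4176 (r = 36*(-116) = -4176)
√(r - 12587) = √(-4176 - 12587) = √(-16763) = I*√16763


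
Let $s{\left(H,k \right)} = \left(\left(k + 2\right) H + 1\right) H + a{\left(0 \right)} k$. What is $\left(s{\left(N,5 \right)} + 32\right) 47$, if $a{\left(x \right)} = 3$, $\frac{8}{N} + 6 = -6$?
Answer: $\frac{20915}{9} \approx 2323.9$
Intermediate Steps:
$N = - \frac{2}{3}$ ($N = \frac{8}{-6 - 6} = \frac{8}{-12} = 8 \left(- \frac{1}{12}\right) = - \frac{2}{3} \approx -0.66667$)
$s{\left(H,k \right)} = 3 k + H \left(1 + H \left(2 + k\right)\right)$ ($s{\left(H,k \right)} = \left(\left(k + 2\right) H + 1\right) H + 3 k = \left(\left(2 + k\right) H + 1\right) H + 3 k = \left(H \left(2 + k\right) + 1\right) H + 3 k = \left(1 + H \left(2 + k\right)\right) H + 3 k = H \left(1 + H \left(2 + k\right)\right) + 3 k = 3 k + H \left(1 + H \left(2 + k\right)\right)$)
$\left(s{\left(N,5 \right)} + 32\right) 47 = \left(\left(- \frac{2}{3} + 2 \left(- \frac{2}{3}\right)^{2} + 3 \cdot 5 + 5 \left(- \frac{2}{3}\right)^{2}\right) + 32\right) 47 = \left(\left(- \frac{2}{3} + 2 \cdot \frac{4}{9} + 15 + 5 \cdot \frac{4}{9}\right) + 32\right) 47 = \left(\left(- \frac{2}{3} + \frac{8}{9} + 15 + \frac{20}{9}\right) + 32\right) 47 = \left(\frac{157}{9} + 32\right) 47 = \frac{445}{9} \cdot 47 = \frac{20915}{9}$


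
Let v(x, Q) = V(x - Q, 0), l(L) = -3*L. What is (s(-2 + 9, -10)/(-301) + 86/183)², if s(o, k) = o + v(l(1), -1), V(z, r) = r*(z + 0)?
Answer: 12355225/61921161 ≈ 0.19953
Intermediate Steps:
V(z, r) = r*z
v(x, Q) = 0 (v(x, Q) = 0*(x - Q) = 0)
s(o, k) = o (s(o, k) = o + 0 = o)
(s(-2 + 9, -10)/(-301) + 86/183)² = ((-2 + 9)/(-301) + 86/183)² = (7*(-1/301) + 86*(1/183))² = (-1/43 + 86/183)² = (3515/7869)² = 12355225/61921161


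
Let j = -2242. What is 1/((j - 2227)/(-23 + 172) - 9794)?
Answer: -149/1463775 ≈ -0.00010179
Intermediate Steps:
1/((j - 2227)/(-23 + 172) - 9794) = 1/((-2242 - 2227)/(-23 + 172) - 9794) = 1/(-4469/149 - 9794) = 1/(-1463775/149) = -149/1463775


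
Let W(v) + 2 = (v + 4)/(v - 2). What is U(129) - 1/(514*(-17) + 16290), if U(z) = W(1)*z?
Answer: -6819457/7552 ≈ -903.00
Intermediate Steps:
W(v) = -2 + (4 + v)/(-2 + v) (W(v) = -2 + (v + 4)/(v - 2) = -2 + (4 + v)/(-2 + v))
U(z) = -7*z (U(z) = ((8 - 1*1)/(-2 + 1))*z = ((8 - 1)/(-1))*z = (-1*7)*z = -7*z)
U(129) - 1/(514*(-17) + 16290) = -7*129 - 1/(514*(-17) + 16290) = -903 - 1/(-8738 + 16290) = -903 - 1/7552 = -6819457/7552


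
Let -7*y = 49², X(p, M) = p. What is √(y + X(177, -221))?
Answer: I*√166 ≈ 12.884*I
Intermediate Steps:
y = -343 (y = -⅐*49² = -⅐*2401 = -343)
√(y + X(177, -221)) = √(-343 + 177) = √(-166) = I*√166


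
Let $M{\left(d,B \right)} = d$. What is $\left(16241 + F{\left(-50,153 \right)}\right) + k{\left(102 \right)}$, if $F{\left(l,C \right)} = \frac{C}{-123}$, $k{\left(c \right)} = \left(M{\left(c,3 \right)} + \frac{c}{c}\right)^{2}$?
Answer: $\frac{1100799}{41} \approx 26849.0$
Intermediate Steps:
$k{\left(c \right)} = \left(1 + c\right)^{2}$ ($k{\left(c \right)} = \left(c + \frac{c}{c}\right)^{2} = \left(c + 1\right)^{2} = \left(1 + c\right)^{2}$)
$F{\left(l,C \right)} = - \frac{C}{123}$ ($F{\left(l,C \right)} = C \left(- \frac{1}{123}\right) = - \frac{C}{123}$)
$\left(16241 + F{\left(-50,153 \right)}\right) + k{\left(102 \right)} = \left(16241 - \frac{51}{41}\right) + \left(1 + 102\right)^{2} = \left(16241 - \frac{51}{41}\right) + 103^{2} = \frac{665830}{41} + 10609 = \frac{1100799}{41}$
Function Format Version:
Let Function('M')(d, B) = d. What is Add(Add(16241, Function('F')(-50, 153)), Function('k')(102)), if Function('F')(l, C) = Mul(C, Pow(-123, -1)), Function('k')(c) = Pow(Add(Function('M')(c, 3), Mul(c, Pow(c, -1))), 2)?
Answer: Rational(1100799, 41) ≈ 26849.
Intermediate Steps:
Function('k')(c) = Pow(Add(1, c), 2) (Function('k')(c) = Pow(Add(c, Mul(c, Pow(c, -1))), 2) = Pow(Add(c, 1), 2) = Pow(Add(1, c), 2))
Function('F')(l, C) = Mul(Rational(-1, 123), C) (Function('F')(l, C) = Mul(C, Rational(-1, 123)) = Mul(Rational(-1, 123), C))
Add(Add(16241, Function('F')(-50, 153)), Function('k')(102)) = Add(Add(16241, Mul(Rational(-1, 123), 153)), Pow(Add(1, 102), 2)) = Add(Add(16241, Rational(-51, 41)), Pow(103, 2)) = Add(Rational(665830, 41), 10609) = Rational(1100799, 41)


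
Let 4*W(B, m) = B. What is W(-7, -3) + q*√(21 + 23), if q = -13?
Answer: -7/4 - 26*√11 ≈ -87.982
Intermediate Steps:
W(B, m) = B/4
W(-7, -3) + q*√(21 + 23) = (¼)*(-7) - 13*√(21 + 23) = -7/4 - 26*√11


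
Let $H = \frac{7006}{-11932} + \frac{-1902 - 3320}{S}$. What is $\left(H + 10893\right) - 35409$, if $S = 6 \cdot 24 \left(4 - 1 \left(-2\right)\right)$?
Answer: $- \frac{31601235757}{1288656} \approx -24523.0$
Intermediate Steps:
$S = 864$ ($S = 144 \left(4 - -2\right) = 144 \left(4 + 2\right) = 144 \cdot 6 = 864$)
$H = - \frac{8545261}{1288656}$ ($H = \frac{7006}{-11932} + \frac{-1902 - 3320}{864} = 7006 \left(- \frac{1}{11932}\right) + \left(-1902 - 3320\right) \frac{1}{864} = - \frac{3503}{5966} - \frac{2611}{432} = - \frac{8545261}{1288656} \approx -6.6311$)
$\left(H + 10893\right) - 35409 = \left(- \frac{8545261}{1288656} + 10893\right) - 35409 = \frac{14028784547}{1288656} - 35409 = - \frac{31601235757}{1288656}$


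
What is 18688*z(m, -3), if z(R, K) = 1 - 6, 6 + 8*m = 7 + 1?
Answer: -93440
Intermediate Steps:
m = ¼ (m = -¾ + (7 + 1)/8 = -¾ + (⅛)*8 = -¾ + 1 = ¼ ≈ 0.25000)
z(R, K) = -5
18688*z(m, -3) = 18688*(-5) = -93440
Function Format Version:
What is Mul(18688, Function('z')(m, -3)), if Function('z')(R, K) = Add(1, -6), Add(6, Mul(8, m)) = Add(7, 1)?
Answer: -93440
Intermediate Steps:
m = Rational(1, 4) (m = Add(Rational(-3, 4), Mul(Rational(1, 8), Add(7, 1))) = Add(Rational(-3, 4), Mul(Rational(1, 8), 8)) = Add(Rational(-3, 4), 1) = Rational(1, 4) ≈ 0.25000)
Function('z')(R, K) = -5
Mul(18688, Function('z')(m, -3)) = Mul(18688, -5) = -93440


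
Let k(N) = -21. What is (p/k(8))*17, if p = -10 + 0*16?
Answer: 170/21 ≈ 8.0952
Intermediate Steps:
p = -10 (p = -10 + 0 = -10)
(p/k(8))*17 = -10/(-21)*17 = -10*(-1/21)*17 = (10/21)*17 = 170/21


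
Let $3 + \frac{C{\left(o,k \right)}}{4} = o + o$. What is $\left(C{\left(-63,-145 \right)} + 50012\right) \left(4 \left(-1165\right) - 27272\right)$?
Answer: $-1580506272$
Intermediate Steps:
$C{\left(o,k \right)} = -12 + 8 o$ ($C{\left(o,k \right)} = -12 + 4 \left(o + o\right) = -12 + 4 \cdot 2 o = -12 + 8 o$)
$\left(C{\left(-63,-145 \right)} + 50012\right) \left(4 \left(-1165\right) - 27272\right) = \left(\left(-12 + 8 \left(-63\right)\right) + 50012\right) \left(4 \left(-1165\right) - 27272\right) = \left(\left(-12 - 504\right) + 50012\right) \left(-4660 - 27272\right) = \left(-516 + 50012\right) \left(-31932\right) = 49496 \left(-31932\right) = -1580506272$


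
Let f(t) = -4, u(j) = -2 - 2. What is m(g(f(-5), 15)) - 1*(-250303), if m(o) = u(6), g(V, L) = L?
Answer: 250299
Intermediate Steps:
u(j) = -4
m(o) = -4
m(g(f(-5), 15)) - 1*(-250303) = -4 - 1*(-250303) = -4 + 250303 = 250299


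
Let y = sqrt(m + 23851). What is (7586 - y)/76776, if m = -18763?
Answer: 3793/38388 - sqrt(318)/19194 ≈ 0.097878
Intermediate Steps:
y = 4*sqrt(318) (y = sqrt(-18763 + 23851) = sqrt(5088) = 4*sqrt(318) ≈ 71.330)
(7586 - y)/76776 = (7586 - 4*sqrt(318))/76776 = (7586 - 4*sqrt(318))*(1/76776) = 3793/38388 - sqrt(318)/19194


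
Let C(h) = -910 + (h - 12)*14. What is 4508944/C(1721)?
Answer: 4114/21 ≈ 195.90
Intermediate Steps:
C(h) = -1078 + 14*h (C(h) = -910 + (-12 + h)*14 = -910 + (-168 + 14*h) = -1078 + 14*h)
4508944/C(1721) = 4508944/(-1078 + 14*1721) = 4508944/(-1078 + 24094) = 4508944/23016 = 4508944*(1/23016) = 4114/21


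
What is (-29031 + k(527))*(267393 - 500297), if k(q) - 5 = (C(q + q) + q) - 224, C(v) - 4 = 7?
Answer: 6687139648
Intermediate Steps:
C(v) = 11 (C(v) = 4 + 7 = 11)
k(q) = -208 + q (k(q) = 5 + ((11 + q) - 224) = 5 + (-213 + q) = -208 + q)
(-29031 + k(527))*(267393 - 500297) = (-29031 + (-208 + 527))*(267393 - 500297) = (-29031 + 319)*(-232904) = -28712*(-232904) = 6687139648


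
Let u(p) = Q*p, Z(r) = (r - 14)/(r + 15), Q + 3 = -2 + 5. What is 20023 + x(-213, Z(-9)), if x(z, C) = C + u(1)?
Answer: 120115/6 ≈ 20019.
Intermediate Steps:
Q = 0 (Q = -3 + (-2 + 5) = -3 + 3 = 0)
Z(r) = (-14 + r)/(15 + r)
u(p) = 0 (u(p) = 0*p = 0)
x(z, C) = C (x(z, C) = C + 0 = C)
20023 + x(-213, Z(-9)) = 20023 + (-14 - 9)/(15 - 9) = 20023 - 23/6 = 120115/6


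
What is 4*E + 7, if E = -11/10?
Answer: 13/5 ≈ 2.6000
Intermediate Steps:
E = -11/10 (E = -11*⅒ = -11/10 ≈ -1.1000)
4*E + 7 = 4*(-11/10) + 7 = -22/5 + 7 = 13/5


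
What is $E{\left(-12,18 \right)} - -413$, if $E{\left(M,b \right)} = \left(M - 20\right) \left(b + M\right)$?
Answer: $221$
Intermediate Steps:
$E{\left(M,b \right)} = \left(-20 + M\right) \left(M + b\right)$
$E{\left(-12,18 \right)} - -413 = \left(\left(-12\right)^{2} - -240 - 360 - 216\right) - -413 = \left(144 + 240 - 360 - 216\right) + 413 = -192 + 413 = 221$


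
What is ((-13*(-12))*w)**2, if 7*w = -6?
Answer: 876096/49 ≈ 17880.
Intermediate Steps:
w = -6/7 (w = (1/7)*(-6) = -6/7 ≈ -0.85714)
((-13*(-12))*w)**2 = (-13*(-12)*(-6/7))**2 = (156*(-6/7))**2 = (-936/7)**2 = 876096/49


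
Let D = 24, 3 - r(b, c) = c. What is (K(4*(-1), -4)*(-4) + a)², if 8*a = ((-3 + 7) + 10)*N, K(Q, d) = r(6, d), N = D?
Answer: 196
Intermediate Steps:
r(b, c) = 3 - c
N = 24
K(Q, d) = 3 - d
a = 42 (a = (((-3 + 7) + 10)*24)/8 = ((4 + 10)*24)/8 = (14*24)/8 = (⅛)*336 = 42)
(K(4*(-1), -4)*(-4) + a)² = ((3 - 1*(-4))*(-4) + 42)² = ((3 + 4)*(-4) + 42)² = (7*(-4) + 42)² = (-28 + 42)² = 14² = 196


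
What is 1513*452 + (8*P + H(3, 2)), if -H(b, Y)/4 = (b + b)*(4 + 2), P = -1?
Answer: 683724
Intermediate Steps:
H(b, Y) = -48*b (H(b, Y) = -4*(b + b)*(4 + 2) = -4*2*b*6 = -48*b)
1513*452 + (8*P + H(3, 2)) = 1513*452 + (8*(-1) - 48*3) = 683876 + (-8 - 144) = 683876 - 152 = 683724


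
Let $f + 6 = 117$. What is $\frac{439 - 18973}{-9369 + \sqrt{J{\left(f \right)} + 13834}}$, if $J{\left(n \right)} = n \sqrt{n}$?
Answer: $\frac{18534}{9369 - \sqrt{13834 + 111 \sqrt{111}}} \approx 2.0044$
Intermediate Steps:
$f = 111$ ($f = -6 + 117 = 111$)
$J{\left(n \right)} = n^{\frac{3}{2}}$
$\frac{439 - 18973}{-9369 + \sqrt{J{\left(f \right)} + 13834}} = \frac{439 - 18973}{-9369 + \sqrt{111^{\frac{3}{2}} + 13834}} = - \frac{18534}{-9369 + \sqrt{111 \sqrt{111} + 13834}} = - \frac{18534}{-9369 + \sqrt{13834 + 111 \sqrt{111}}}$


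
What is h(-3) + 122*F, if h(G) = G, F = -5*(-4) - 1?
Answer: 2315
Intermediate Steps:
F = 19 (F = 20 - 1 = 19)
h(-3) + 122*F = -3 + 122*19 = -3 + 2318 = 2315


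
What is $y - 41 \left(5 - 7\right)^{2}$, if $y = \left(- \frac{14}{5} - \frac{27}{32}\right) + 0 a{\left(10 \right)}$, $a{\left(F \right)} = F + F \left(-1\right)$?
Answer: $- \frac{26823}{160} \approx -167.64$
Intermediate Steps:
$a{\left(F \right)} = 0$ ($a{\left(F \right)} = F - F = 0$)
$y = - \frac{583}{160}$ ($y = \left(- \frac{14}{5} - \frac{27}{32}\right) + 0 \cdot 0 = \left(\left(-14\right) \frac{1}{5} - \frac{27}{32}\right) + 0 = \left(- \frac{14}{5} - \frac{27}{32}\right) + 0 = - \frac{583}{160} + 0 = - \frac{583}{160} \approx -3.6437$)
$y - 41 \left(5 - 7\right)^{2} = - \frac{583}{160} - 41 \left(5 - 7\right)^{2} = - \frac{583}{160} - 41 \left(-2\right)^{2} = - \frac{583}{160} - 164 = - \frac{26823}{160}$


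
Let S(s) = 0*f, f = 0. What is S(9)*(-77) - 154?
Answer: -154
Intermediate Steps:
S(s) = 0 (S(s) = 0*0 = 0)
S(9)*(-77) - 154 = 0*(-77) - 154 = 0 - 154 = -154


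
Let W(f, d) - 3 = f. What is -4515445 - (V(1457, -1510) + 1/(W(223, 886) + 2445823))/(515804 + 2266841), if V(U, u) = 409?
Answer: -30734313265795733267/6806486019605 ≈ -4.5154e+6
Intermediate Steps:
W(f, d) = 3 + f
-4515445 - (V(1457, -1510) + 1/(W(223, 886) + 2445823))/(515804 + 2266841) = -4515445 - (409 + 1/((3 + 223) + 2445823))/(515804 + 2266841) = -4515445 - (409 + 1/(226 + 2445823))/2782645 = -4515445 - (409 + 1/2446049)/2782645 = -4515445 - 1000434042/(2446049*2782645) = -4515445 - 1*1000434042/6806486019605 = -4515445 - 1000434042/6806486019605 = -30734313265795733267/6806486019605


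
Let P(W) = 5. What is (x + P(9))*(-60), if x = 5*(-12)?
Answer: 3300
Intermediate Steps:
x = -60
(x + P(9))*(-60) = (-60 + 5)*(-60) = -55*(-60) = 3300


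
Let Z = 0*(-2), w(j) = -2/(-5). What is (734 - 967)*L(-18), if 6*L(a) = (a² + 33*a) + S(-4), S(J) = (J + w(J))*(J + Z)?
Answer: 49629/5 ≈ 9925.8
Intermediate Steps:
w(j) = ⅖ (w(j) = -2*(-⅕) = ⅖)
Z = 0
S(J) = J*(⅖ + J) (S(J) = (J + ⅖)*(J + 0) = (⅖ + J)*J = J*(⅖ + J))
L(a) = 12/5 + a²/6 + 11*a/2 (L(a) = ((a² + 33*a) + (⅕)*(-4)*(2 + 5*(-4)))/6 = ((a² + 33*a) + (⅕)*(-4)*(2 - 20))/6 = ((a² + 33*a) + (⅕)*(-4)*(-18))/6 = ((a² + 33*a) + 72/5)/6 = (72/5 + a² + 33*a)/6 = 12/5 + a²/6 + 11*a/2)
(734 - 967)*L(-18) = (734 - 967)*(12/5 + (⅙)*(-18)² + (11/2)*(-18)) = -233*(12/5 + (⅙)*324 - 99) = -233*(12/5 + 54 - 99) = -233*(-213/5) = 49629/5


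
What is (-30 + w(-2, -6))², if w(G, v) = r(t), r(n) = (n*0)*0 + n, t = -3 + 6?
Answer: 729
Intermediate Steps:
t = 3
r(n) = n (r(n) = 0*0 + n = 0 + n = n)
w(G, v) = 3
(-30 + w(-2, -6))² = (-30 + 3)² = (-27)² = 729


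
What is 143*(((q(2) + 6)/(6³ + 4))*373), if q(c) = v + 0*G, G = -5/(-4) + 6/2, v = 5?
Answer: 53339/20 ≈ 2666.9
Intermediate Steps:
G = 17/4 (G = -5*(-¼) + 6*(½) = 5/4 + 3 = 17/4 ≈ 4.2500)
q(c) = 5 (q(c) = 5 + 0*(17/4) = 5 + 0 = 5)
143*(((q(2) + 6)/(6³ + 4))*373) = 143*(((5 + 6)/(6³ + 4))*373) = 143*((11/(216 + 4))*373) = 143*((11/220)*373) = 143*((11*(1/220))*373) = 143*((1/20)*373) = 143*(373/20) = 53339/20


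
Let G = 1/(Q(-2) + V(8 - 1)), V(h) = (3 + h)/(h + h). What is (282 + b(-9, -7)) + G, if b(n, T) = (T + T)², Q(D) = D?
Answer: 4295/9 ≈ 477.22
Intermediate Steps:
V(h) = (3 + h)/(2*h) (V(h) = (3 + h)/((2*h)) = (3 + h)*(1/(2*h)) = (3 + h)/(2*h))
b(n, T) = 4*T² (b(n, T) = (2*T)² = 4*T²)
G = -7/9 (G = 1/(-2 + (3 + (8 - 1))/(2*(8 - 1))) = 1/(-2 + (½)*(3 + 7)/7) = 1/(-2 + (½)*(⅐)*10) = 1/(-2 + 5/7) = 1/(-9/7) = -7/9 ≈ -0.77778)
(282 + b(-9, -7)) + G = (282 + 4*(-7)²) - 7/9 = (282 + 4*49) - 7/9 = (282 + 196) - 7/9 = 478 - 7/9 = 4295/9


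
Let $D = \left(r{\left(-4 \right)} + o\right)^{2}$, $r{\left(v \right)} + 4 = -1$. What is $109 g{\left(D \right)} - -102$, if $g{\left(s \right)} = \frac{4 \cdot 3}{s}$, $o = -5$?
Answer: $\frac{2877}{25} \approx 115.08$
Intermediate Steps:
$r{\left(v \right)} = -5$ ($r{\left(v \right)} = -4 - 1 = -5$)
$D = 100$ ($D = \left(-5 - 5\right)^{2} = \left(-10\right)^{2} = 100$)
$g{\left(s \right)} = \frac{12}{s}$
$109 g{\left(D \right)} - -102 = 109 \cdot \frac{12}{100} - -102 = 109 \cdot 12 \cdot \frac{1}{100} + 102 = 109 \cdot \frac{3}{25} + 102 = \frac{327}{25} + 102 = \frac{2877}{25}$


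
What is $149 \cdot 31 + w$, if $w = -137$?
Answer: $4482$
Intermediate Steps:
$149 \cdot 31 + w = 149 \cdot 31 - 137 = 4619 - 137 = 4482$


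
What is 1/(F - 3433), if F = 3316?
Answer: -1/117 ≈ -0.0085470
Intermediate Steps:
1/(F - 3433) = 1/(3316 - 3433) = 1/(-117) = -1/117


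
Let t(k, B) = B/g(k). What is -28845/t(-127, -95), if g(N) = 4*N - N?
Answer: -2197989/19 ≈ -1.1568e+5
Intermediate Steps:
g(N) = 3*N
t(k, B) = B/(3*k) (t(k, B) = B/((3*k)) = B*(1/(3*k)) = B/(3*k))
-28845/t(-127, -95) = -28845/((⅓)*(-95)/(-127)) = -28845/((⅓)*(-95)*(-1/127)) = -28845/95/381 = -28845*381/95 = -2197989/19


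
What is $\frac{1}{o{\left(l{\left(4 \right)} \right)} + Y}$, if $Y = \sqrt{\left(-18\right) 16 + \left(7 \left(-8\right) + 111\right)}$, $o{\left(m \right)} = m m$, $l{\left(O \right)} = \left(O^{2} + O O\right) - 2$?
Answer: $\frac{900}{810233} - \frac{i \sqrt{233}}{810233} \approx 0.0011108 - 1.8839 \cdot 10^{-5} i$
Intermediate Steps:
$l{\left(O \right)} = -2 + 2 O^{2}$ ($l{\left(O \right)} = \left(O^{2} + O^{2}\right) - 2 = 2 O^{2} - 2 = -2 + 2 O^{2}$)
$o{\left(m \right)} = m^{2}$
$Y = i \sqrt{233}$ ($Y = \sqrt{-288 + \left(-56 + 111\right)} = \sqrt{-288 + 55} = \sqrt{-233} = i \sqrt{233} \approx 15.264 i$)
$\frac{1}{o{\left(l{\left(4 \right)} \right)} + Y} = \frac{1}{\left(-2 + 2 \cdot 4^{2}\right)^{2} + i \sqrt{233}} = \frac{1}{\left(-2 + 2 \cdot 16\right)^{2} + i \sqrt{233}} = \frac{1}{\left(-2 + 32\right)^{2} + i \sqrt{233}} = \frac{1}{30^{2} + i \sqrt{233}} = \frac{1}{900 + i \sqrt{233}}$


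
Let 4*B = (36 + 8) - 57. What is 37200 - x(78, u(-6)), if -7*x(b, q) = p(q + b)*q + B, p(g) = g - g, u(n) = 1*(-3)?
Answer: 1041587/28 ≈ 37200.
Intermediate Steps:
B = -13/4 (B = ((36 + 8) - 57)/4 = (44 - 57)/4 = (¼)*(-13) = -13/4 ≈ -3.2500)
u(n) = -3
p(g) = 0
x(b, q) = 13/28 (x(b, q) = -(0*q - 13/4)/7 = -(0 - 13/4)/7 = -⅐*(-13/4) = 13/28)
37200 - x(78, u(-6)) = 37200 - 1*13/28 = 37200 - 13/28 = 1041587/28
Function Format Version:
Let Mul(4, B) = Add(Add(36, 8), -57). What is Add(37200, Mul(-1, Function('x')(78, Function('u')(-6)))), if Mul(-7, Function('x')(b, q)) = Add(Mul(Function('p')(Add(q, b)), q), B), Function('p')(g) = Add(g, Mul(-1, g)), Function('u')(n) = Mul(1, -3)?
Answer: Rational(1041587, 28) ≈ 37200.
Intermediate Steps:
B = Rational(-13, 4) (B = Mul(Rational(1, 4), Add(Add(36, 8), -57)) = Mul(Rational(1, 4), Add(44, -57)) = Mul(Rational(1, 4), -13) = Rational(-13, 4) ≈ -3.2500)
Function('u')(n) = -3
Function('p')(g) = 0
Function('x')(b, q) = Rational(13, 28) (Function('x')(b, q) = Mul(Rational(-1, 7), Add(Mul(0, q), Rational(-13, 4))) = Mul(Rational(-1, 7), Add(0, Rational(-13, 4))) = Mul(Rational(-1, 7), Rational(-13, 4)) = Rational(13, 28))
Add(37200, Mul(-1, Function('x')(78, Function('u')(-6)))) = Add(37200, Mul(-1, Rational(13, 28))) = Add(37200, Rational(-13, 28)) = Rational(1041587, 28)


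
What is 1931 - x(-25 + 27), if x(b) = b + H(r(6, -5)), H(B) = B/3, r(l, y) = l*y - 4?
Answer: 5821/3 ≈ 1940.3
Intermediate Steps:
r(l, y) = -4 + l*y
H(B) = B/3 (H(B) = B*(⅓) = B/3)
x(b) = -34/3 + b (x(b) = b + (-4 + 6*(-5))/3 = b + (-4 - 30)/3 = b + (⅓)*(-34) = b - 34/3 = -34/3 + b)
1931 - x(-25 + 27) = 1931 - (-34/3 + (-25 + 27)) = 1931 - (-34/3 + 2) = 1931 - 1*(-28/3) = 1931 + 28/3 = 5821/3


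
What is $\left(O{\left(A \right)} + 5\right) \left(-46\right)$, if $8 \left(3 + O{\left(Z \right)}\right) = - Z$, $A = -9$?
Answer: $- \frac{575}{4} \approx -143.75$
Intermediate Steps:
$O{\left(Z \right)} = -3 - \frac{Z}{8}$ ($O{\left(Z \right)} = -3 + \frac{\left(-1\right) Z}{8} = -3 - \frac{Z}{8}$)
$\left(O{\left(A \right)} + 5\right) \left(-46\right) = \left(\left(-3 - - \frac{9}{8}\right) + 5\right) \left(-46\right) = \left(\left(-3 + \frac{9}{8}\right) + 5\right) \left(-46\right) = \left(- \frac{15}{8} + 5\right) \left(-46\right) = \frac{25}{8} \left(-46\right) = - \frac{575}{4}$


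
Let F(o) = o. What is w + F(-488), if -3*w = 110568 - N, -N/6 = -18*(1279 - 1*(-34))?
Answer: 9924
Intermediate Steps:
N = 141804 (N = -(-108)*(1279 - 1*(-34)) = -(-108)*(1279 + 34) = -(-108)*1313 = -6*(-23634) = 141804)
w = 10412 (w = -(110568 - 1*141804)/3 = -(110568 - 141804)/3 = -⅓*(-31236) = 10412)
w + F(-488) = 10412 - 488 = 9924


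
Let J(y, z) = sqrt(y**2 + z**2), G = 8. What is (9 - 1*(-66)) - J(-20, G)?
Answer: 75 - 4*sqrt(29) ≈ 53.459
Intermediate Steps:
(9 - 1*(-66)) - J(-20, G) = (9 - 1*(-66)) - sqrt((-20)**2 + 8**2) = (9 + 66) - sqrt(400 + 64) = 75 - sqrt(464) = 75 - 4*sqrt(29)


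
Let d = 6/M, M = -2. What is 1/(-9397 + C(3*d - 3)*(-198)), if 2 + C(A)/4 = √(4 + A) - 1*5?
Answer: I/(-3853*I + 1584*√2) ≈ -0.00019397 + 0.00011277*I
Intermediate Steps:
d = -3 (d = 6/(-2) = 6*(-½) = -3)
C(A) = -28 + 4*√(4 + A) (C(A) = -8 + 4*(√(4 + A) - 1*5) = -8 + 4*(√(4 + A) - 5) = -8 + 4*(-5 + √(4 + A)) = -8 + (-20 + 4*√(4 + A)) = -28 + 4*√(4 + A))
1/(-9397 + C(3*d - 3)*(-198)) = 1/(-9397 + (-28 + 4*√(4 + (3*(-3) - 3)))*(-198)) = 1/(-9397 + (-28 + 4*√(4 + (-9 - 3)))*(-198)) = 1/(-9397 + (-28 + 4*√(4 - 12))*(-198)) = 1/(-9397 + (-28 + 4*√(-8))*(-198)) = 1/(-9397 + (-28 + 4*(2*I*√2))*(-198)) = 1/(-9397 + (-28 + 8*I*√2)*(-198)) = 1/(-9397 + (5544 - 1584*I*√2)) = 1/(-3853 - 1584*I*√2)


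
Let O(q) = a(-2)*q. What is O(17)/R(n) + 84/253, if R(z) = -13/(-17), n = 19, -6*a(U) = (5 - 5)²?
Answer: 84/253 ≈ 0.33202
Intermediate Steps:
a(U) = 0 (a(U) = -(5 - 5)²/6 = -⅙*0² = -⅙*0 = 0)
R(z) = 13/17 (R(z) = -13*(-1/17) = 13/17)
O(q) = 0 (O(q) = 0*q = 0)
O(17)/R(n) + 84/253 = 0/(13/17) + 84/253 = 0*(17/13) + 84*(1/253) = 0 + 84/253 = 84/253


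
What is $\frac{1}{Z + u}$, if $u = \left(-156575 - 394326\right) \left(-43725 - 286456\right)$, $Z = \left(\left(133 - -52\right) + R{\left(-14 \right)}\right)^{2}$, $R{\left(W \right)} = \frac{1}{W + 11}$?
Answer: $\frac{9}{1637073694645} \approx 5.4976 \cdot 10^{-12}$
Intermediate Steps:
$R{\left(W \right)} = \frac{1}{11 + W}$
$Z = \frac{306916}{9}$ ($Z = \left(\left(133 - -52\right) + \frac{1}{11 - 14}\right)^{2} = \left(\left(133 + 52\right) + \frac{1}{-3}\right)^{2} = \left(185 - \frac{1}{3}\right)^{2} = \left(\frac{554}{3}\right)^{2} = \frac{306916}{9} \approx 34102.0$)
$u = 181897043081$ ($u = \left(-550901\right) \left(-330181\right) = 181897043081$)
$\frac{1}{Z + u} = \frac{1}{\frac{306916}{9} + 181897043081} = \frac{1}{\frac{1637073694645}{9}} = \frac{9}{1637073694645}$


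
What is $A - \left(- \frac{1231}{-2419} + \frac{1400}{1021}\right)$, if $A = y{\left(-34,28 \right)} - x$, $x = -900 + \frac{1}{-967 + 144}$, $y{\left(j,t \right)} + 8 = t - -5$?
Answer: $\frac{1876377143351}{2032644577} \approx 923.12$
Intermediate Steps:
$y{\left(j,t \right)} = -3 + t$ ($y{\left(j,t \right)} = -8 + \left(t - -5\right) = -8 + \left(t + 5\right) = -8 + \left(5 + t\right) = -3 + t$)
$x = - \frac{740701}{823}$ ($x = -900 + \frac{1}{-823} = -900 - \frac{1}{823} = - \frac{740701}{823} \approx -900.0$)
$A = \frac{761276}{823}$ ($A = \left(-3 + 28\right) - - \frac{740701}{823} = 25 + \frac{740701}{823} = \frac{761276}{823} \approx 925.0$)
$A - \left(- \frac{1231}{-2419} + \frac{1400}{1021}\right) = \frac{761276}{823} - \left(- \frac{1231}{-2419} + \frac{1400}{1021}\right) = \frac{761276}{823} - \left(\left(-1231\right) \left(- \frac{1}{2419}\right) + 1400 \cdot \frac{1}{1021}\right) = \frac{761276}{823} - \left(\frac{1231}{2419} + \frac{1400}{1021}\right) = \frac{761276}{823} - \frac{4643451}{2469799} = \frac{1876377143351}{2032644577}$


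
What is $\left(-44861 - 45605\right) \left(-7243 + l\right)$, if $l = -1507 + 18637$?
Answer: $-894437342$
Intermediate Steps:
$l = 17130$
$\left(-44861 - 45605\right) \left(-7243 + l\right) = \left(-44861 - 45605\right) \left(-7243 + 17130\right) = \left(-90466\right) 9887 = -894437342$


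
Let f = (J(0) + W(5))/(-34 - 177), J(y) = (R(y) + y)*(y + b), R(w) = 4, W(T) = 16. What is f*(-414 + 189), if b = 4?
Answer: 7200/211 ≈ 34.123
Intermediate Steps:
J(y) = (4 + y)² (J(y) = (4 + y)*(y + 4) = (4 + y)*(4 + y) = (4 + y)²)
f = -32/211 (f = ((16 + 0² + 8*0) + 16)/(-34 - 177) = ((16 + 0 + 0) + 16)/(-211) = (16 + 16)*(-1/211) = 32*(-1/211) = -32/211 ≈ -0.15166)
f*(-414 + 189) = -32*(-414 + 189)/211 = -32/211*(-225) = 7200/211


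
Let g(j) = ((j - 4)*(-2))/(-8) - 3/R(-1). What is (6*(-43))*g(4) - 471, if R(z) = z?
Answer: -1245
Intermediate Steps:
g(j) = 2 + j/4 (g(j) = ((j - 4)*(-2))/(-8) - 3/(-1) = ((-4 + j)*(-2))*(-⅛) - 3*(-1) = (8 - 2*j)*(-⅛) + 3 = (-1 + j/4) + 3 = 2 + j/4)
(6*(-43))*g(4) - 471 = (6*(-43))*(2 + (¼)*4) - 471 = -258*(2 + 1) - 471 = -258*3 - 471 = -774 - 471 = -1245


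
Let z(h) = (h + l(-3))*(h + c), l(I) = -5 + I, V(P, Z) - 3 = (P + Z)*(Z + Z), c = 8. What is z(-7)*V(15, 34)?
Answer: -50025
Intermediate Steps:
V(P, Z) = 3 + 2*Z*(P + Z) (V(P, Z) = 3 + (P + Z)*(Z + Z) = 3 + (P + Z)*(2*Z) = 3 + 2*Z*(P + Z))
z(h) = (-8 + h)*(8 + h) (z(h) = (h + (-5 - 3))*(h + 8) = (h - 8)*(8 + h) = (-8 + h)*(8 + h))
z(-7)*V(15, 34) = (-64 + (-7)**2)*(3 + 2*34**2 + 2*15*34) = (-64 + 49)*(3 + 2*1156 + 1020) = -15*(3 + 2312 + 1020) = -15*3335 = -50025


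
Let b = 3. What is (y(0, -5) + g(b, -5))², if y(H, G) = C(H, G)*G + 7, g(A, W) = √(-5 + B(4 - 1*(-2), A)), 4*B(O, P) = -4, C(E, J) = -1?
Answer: (12 + I*√6)² ≈ 138.0 + 58.788*I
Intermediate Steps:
B(O, P) = -1 (B(O, P) = (¼)*(-4) = -1)
g(A, W) = I*√6 (g(A, W) = √(-5 - 1) = √(-6) = I*√6)
y(H, G) = 7 - G (y(H, G) = -G + 7 = 7 - G)
(y(0, -5) + g(b, -5))² = ((7 - 1*(-5)) + I*√6)² = ((7 + 5) + I*√6)² = (12 + I*√6)²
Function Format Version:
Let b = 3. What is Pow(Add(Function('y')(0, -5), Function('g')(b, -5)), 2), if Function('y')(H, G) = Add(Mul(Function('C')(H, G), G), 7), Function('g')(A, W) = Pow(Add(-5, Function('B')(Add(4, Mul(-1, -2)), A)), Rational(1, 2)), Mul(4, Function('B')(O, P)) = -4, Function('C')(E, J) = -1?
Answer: Pow(Add(12, Mul(I, Pow(6, Rational(1, 2)))), 2) ≈ Add(138.00, Mul(58.788, I))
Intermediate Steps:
Function('B')(O, P) = -1 (Function('B')(O, P) = Mul(Rational(1, 4), -4) = -1)
Function('g')(A, W) = Mul(I, Pow(6, Rational(1, 2))) (Function('g')(A, W) = Pow(Add(-5, -1), Rational(1, 2)) = Pow(-6, Rational(1, 2)) = Mul(I, Pow(6, Rational(1, 2))))
Function('y')(H, G) = Add(7, Mul(-1, G)) (Function('y')(H, G) = Add(Mul(-1, G), 7) = Add(7, Mul(-1, G)))
Pow(Add(Function('y')(0, -5), Function('g')(b, -5)), 2) = Pow(Add(Add(7, Mul(-1, -5)), Mul(I, Pow(6, Rational(1, 2)))), 2) = Pow(Add(Add(7, 5), Mul(I, Pow(6, Rational(1, 2)))), 2) = Pow(Add(12, Mul(I, Pow(6, Rational(1, 2)))), 2)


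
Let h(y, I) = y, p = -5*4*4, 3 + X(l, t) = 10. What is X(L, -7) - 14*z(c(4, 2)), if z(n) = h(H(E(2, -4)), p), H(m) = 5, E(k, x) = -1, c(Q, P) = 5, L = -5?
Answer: -63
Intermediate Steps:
X(l, t) = 7 (X(l, t) = -3 + 10 = 7)
p = -80 (p = -20*4 = -80)
z(n) = 5
X(L, -7) - 14*z(c(4, 2)) = 7 - 14*5 = 7 - 70 = -63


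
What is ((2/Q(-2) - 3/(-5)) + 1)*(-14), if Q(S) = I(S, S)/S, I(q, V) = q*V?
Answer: -42/5 ≈ -8.4000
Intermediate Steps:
I(q, V) = V*q
Q(S) = S (Q(S) = (S*S)/S = S**2/S = S)
((2/Q(-2) - 3/(-5)) + 1)*(-14) = ((2/(-2) - 3/(-5)) + 1)*(-14) = ((2*(-1/2) - 3*(-1/5)) + 1)*(-14) = ((-1 + 3/5) + 1)*(-14) = (-2/5 + 1)*(-14) = (3/5)*(-14) = -42/5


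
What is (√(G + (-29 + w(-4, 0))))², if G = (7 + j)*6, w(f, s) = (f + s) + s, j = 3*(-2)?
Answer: -27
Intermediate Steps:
j = -6
w(f, s) = f + 2*s
G = 6 (G = (7 - 6)*6 = 1*6 = 6)
(√(G + (-29 + w(-4, 0))))² = (√(6 + (-29 + (-4 + 2*0))))² = (√(6 + (-29 + (-4 + 0))))² = (√(6 + (-29 - 4)))² = (√(6 - 33))² = (√(-27))² = (3*I*√3)² = -27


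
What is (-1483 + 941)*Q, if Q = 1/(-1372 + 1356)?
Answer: 271/8 ≈ 33.875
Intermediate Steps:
Q = -1/16 (Q = 1/(-16) = -1/16 ≈ -0.062500)
(-1483 + 941)*Q = (-1483 + 941)*(-1/16) = -542*(-1/16) = 271/8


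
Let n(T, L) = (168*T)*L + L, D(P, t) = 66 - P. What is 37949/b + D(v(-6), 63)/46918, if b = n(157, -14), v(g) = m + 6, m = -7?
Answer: -438937389/4331446301 ≈ -0.10134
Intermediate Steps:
v(g) = -1 (v(g) = -7 + 6 = -1)
n(T, L) = L + 168*L*T (n(T, L) = 168*L*T + L = L + 168*L*T)
b = -369278 (b = -14*(1 + 168*157) = -14*(1 + 26376) = -14*26377 = -369278)
37949/b + D(v(-6), 63)/46918 = 37949/(-369278) + (66 - 1*(-1))/46918 = 37949*(-1/369278) + (66 + 1)*(1/46918) = -37949/369278 + 67*(1/46918) = -37949/369278 + 67/46918 = -438937389/4331446301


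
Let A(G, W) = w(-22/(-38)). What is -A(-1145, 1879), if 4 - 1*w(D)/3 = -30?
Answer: -102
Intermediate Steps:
w(D) = 102 (w(D) = 12 - 3*(-30) = 12 + 90 = 102)
A(G, W) = 102
-A(-1145, 1879) = -1*102 = -102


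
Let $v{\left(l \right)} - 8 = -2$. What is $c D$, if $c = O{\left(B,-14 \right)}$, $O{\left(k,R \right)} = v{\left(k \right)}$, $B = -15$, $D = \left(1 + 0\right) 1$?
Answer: $6$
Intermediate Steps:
$v{\left(l \right)} = 6$ ($v{\left(l \right)} = 8 - 2 = 6$)
$D = 1$ ($D = 1 \cdot 1 = 1$)
$O{\left(k,R \right)} = 6$
$c = 6$
$c D = 6 \cdot 1 = 6$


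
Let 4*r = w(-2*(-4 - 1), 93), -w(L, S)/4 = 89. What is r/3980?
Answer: -89/3980 ≈ -0.022362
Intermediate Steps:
w(L, S) = -356 (w(L, S) = -4*89 = -356)
r = -89 (r = (¼)*(-356) = -89)
r/3980 = -89/3980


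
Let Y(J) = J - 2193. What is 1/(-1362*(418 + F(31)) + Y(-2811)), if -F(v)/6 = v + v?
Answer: -1/67656 ≈ -1.4781e-5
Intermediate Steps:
Y(J) = -2193 + J
F(v) = -12*v (F(v) = -6*(v + v) = -12*v)
1/(-1362*(418 + F(31)) + Y(-2811)) = 1/(-1362*(418 - 12*31) + (-2193 - 2811)) = 1/(-1362*(418 - 372) - 5004) = 1/(-1362*46 - 5004) = 1/(-62652 - 5004) = 1/(-67656) = -1/67656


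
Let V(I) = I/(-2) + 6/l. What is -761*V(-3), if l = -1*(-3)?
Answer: -5327/2 ≈ -2663.5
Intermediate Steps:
l = 3
V(I) = 2 - I/2 (V(I) = I/(-2) + 6/3 = I*(-½) + 6*(⅓) = -I/2 + 2 = 2 - I/2)
-761*V(-3) = -761*(2 - ½*(-3)) = -761*(2 + 3/2) = -761*7/2 = -5327/2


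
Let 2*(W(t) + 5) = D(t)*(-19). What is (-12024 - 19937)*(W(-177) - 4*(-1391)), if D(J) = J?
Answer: -462827241/2 ≈ -2.3141e+8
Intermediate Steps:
W(t) = -5 - 19*t/2 (W(t) = -5 + (t*(-19))/2 = -5 + (-19*t)/2 = -5 - 19*t/2)
(-12024 - 19937)*(W(-177) - 4*(-1391)) = (-12024 - 19937)*((-5 - 19/2*(-177)) - 4*(-1391)) = -31961*((-5 + 3363/2) + 5564) = -31961*(3353/2 + 5564) = -31961*14481/2 = -462827241/2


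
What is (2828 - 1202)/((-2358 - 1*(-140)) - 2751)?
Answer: -1626/4969 ≈ -0.32723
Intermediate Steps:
(2828 - 1202)/((-2358 - 1*(-140)) - 2751) = 1626/((-2358 + 140) - 2751) = 1626/(-2218 - 2751) = 1626/(-4969) = 1626*(-1/4969) = -1626/4969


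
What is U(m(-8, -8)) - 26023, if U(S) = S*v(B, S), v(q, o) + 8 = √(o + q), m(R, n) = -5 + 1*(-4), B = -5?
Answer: -25951 - 9*I*√14 ≈ -25951.0 - 33.675*I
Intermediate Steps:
m(R, n) = -9 (m(R, n) = -5 - 4 = -9)
v(q, o) = -8 + √(o + q)
U(S) = S*(-8 + √(-5 + S)) (U(S) = S*(-8 + √(S - 5)) = S*(-8 + √(-5 + S)))
U(m(-8, -8)) - 26023 = -9*(-8 + √(-5 - 9)) - 26023 = -9*(-8 + √(-14)) - 26023 = -9*(-8 + I*√14) - 26023 = (72 - 9*I*√14) - 26023 = -25951 - 9*I*√14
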